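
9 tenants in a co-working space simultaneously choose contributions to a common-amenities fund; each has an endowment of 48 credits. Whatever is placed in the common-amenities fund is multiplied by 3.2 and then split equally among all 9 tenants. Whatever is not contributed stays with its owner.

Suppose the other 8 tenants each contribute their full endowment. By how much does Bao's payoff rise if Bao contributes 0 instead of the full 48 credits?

30.93 credits

Switching from a contribution of 48 to 0 lets Bao keep an extra 48 credits, but lowers the common-amenities fund by 48, which costs Bao their own share of that drop: 3.2/9 × 48 = 17.07.
Net gain = 48 − 17.07 = 30.93. The private return per contributed unit (0.3556) is below 1, so free-riding is indeed the best response regardless of what the others do.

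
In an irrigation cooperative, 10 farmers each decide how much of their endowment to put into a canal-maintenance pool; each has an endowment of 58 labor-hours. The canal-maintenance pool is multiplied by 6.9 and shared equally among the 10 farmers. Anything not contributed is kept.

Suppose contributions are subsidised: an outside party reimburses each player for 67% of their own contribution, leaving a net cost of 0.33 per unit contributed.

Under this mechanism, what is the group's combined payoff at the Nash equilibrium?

The effective private return per unit is now (6.9/10) / 0.33 = 2.0909 > 1, so every player's dominant strategy flips to full contribution.
So the Nash equilibrium is full contribution by all 10; the group earns 10 × (58 × 0.67 + 6.9 × 58) = 4390.60.

4390.60 labor-hours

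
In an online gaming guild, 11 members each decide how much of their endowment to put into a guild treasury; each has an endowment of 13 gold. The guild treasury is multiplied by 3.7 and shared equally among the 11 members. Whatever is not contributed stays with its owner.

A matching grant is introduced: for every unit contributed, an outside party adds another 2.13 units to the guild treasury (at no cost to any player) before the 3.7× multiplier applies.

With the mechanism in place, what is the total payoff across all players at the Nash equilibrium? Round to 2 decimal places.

1656.08 gold

The effective private return per unit is now 3.7 × 3.13 / 11 = 1.0528 > 1, so every player's dominant strategy flips to full contribution.
At the Nash equilibrium everyone contributes 13. Group total payoff = 3.7 × 3.13 × 143 = 1656.08.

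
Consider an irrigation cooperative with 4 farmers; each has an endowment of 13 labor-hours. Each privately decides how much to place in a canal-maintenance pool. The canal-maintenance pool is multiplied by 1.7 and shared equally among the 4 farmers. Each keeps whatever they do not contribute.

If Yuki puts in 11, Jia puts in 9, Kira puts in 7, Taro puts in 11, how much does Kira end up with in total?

Total contributed: 11 + 9 + 7 + 11 = 38.
Each receives 1.7 × 38 / 4 = 16.15 from the canal-maintenance pool.
Kira keeps 13 − 7 = 6, so Kira's payoff is 6 + 16.15 = 22.15.

22.15 labor-hours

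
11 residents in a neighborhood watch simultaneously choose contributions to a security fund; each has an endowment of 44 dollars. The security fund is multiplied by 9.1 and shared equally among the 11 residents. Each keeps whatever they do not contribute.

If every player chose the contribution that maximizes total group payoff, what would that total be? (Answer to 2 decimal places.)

4404.40 dollars

Each contributed unit returns 9.100 to the group as a whole (0.8273 to each of 11 players), which exceeds 1, so the social optimum is full contribution: group total = 9.100 × 484 = 4404.40.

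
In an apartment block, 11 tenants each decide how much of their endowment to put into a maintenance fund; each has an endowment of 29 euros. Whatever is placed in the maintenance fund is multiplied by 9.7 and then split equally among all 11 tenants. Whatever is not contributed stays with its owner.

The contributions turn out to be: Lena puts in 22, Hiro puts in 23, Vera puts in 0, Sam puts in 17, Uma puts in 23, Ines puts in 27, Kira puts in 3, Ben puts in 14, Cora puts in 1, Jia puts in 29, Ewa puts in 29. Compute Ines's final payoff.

Total contributed: 22 + 23 + 0 + 17 + 23 + 27 + 3 + 14 + 1 + 29 + 29 = 188.
Each receives 9.7 × 188 / 11 = 165.78 from the maintenance fund.
Ines keeps 29 − 27 = 2, so Ines's payoff is 2 + 165.78 = 167.78.

167.78 euros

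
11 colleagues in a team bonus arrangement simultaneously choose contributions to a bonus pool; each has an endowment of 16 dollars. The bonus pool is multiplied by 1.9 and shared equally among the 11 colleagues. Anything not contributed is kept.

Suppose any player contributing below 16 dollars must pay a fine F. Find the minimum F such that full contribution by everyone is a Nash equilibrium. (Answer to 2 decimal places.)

13.24 dollars

Given the others contribute fully, the best deviation is to contribute 0 (any partial contribution still incurs the fine and gives up units whose private return 0.1727 is below 1).
Deviating from 16 to 0 saves 16 dollars but forfeits the deviator's share of the drop in the bonus pool: 1.9/11 × 16 = 2.76.
So the deviation gain is 16 − 2.76 = 13.24, and the fine must be at least 13.24 dollars to wipe it out.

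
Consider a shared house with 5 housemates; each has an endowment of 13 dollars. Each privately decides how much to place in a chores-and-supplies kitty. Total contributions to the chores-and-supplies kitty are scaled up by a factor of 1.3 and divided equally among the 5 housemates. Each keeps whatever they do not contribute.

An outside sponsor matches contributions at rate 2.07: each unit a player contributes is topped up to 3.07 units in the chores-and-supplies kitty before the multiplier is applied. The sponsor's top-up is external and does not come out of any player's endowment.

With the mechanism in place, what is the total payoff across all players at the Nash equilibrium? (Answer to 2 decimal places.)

With the mechanism, a contributed unit returns 1.3 × 3.07 / 5 = 0.7982 per unit of net cost — still below 1 — so contributing 0 remains dominant for every player.
Everyone keeps their endowment and the group total is 5 × 13 = 65.

65.00 dollars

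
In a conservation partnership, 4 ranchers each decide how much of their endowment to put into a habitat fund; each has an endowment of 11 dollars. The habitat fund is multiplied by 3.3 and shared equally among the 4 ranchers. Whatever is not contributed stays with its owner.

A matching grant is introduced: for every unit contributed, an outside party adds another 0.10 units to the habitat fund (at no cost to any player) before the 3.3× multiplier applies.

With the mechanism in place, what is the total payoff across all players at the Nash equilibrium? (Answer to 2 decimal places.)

Even with the mechanism, each unit contributed returns only 3.3 × 1.10 / 4 = 0.9075 per unit of net cost, so contributing nothing is still dominant.
Everyone keeps their endowment and the group total is 4 × 11 = 44.

44.00 dollars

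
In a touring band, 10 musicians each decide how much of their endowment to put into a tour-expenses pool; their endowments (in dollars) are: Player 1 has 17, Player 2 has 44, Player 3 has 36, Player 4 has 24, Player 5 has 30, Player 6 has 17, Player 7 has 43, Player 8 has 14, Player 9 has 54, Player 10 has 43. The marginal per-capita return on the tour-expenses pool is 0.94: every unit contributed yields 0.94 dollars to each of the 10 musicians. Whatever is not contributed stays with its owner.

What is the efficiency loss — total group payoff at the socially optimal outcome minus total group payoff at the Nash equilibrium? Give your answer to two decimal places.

The private return per contributed unit is 0.94 < 1 for everyone, so the Nash equilibrium is zero contribution and the group total is Σ E_j = 17 + 44 + 36 + 24 + 30 + 17 + 43 + 14 + 54 + 43 = 322.
Each contributed unit returns 9.400 to the group, so the social optimum is full contribution by everyone: group total = 9.400 × 322 = 3026.80.
Efficiency loss = (9.400 − 1) × 322 = 2704.80.

2704.80 dollars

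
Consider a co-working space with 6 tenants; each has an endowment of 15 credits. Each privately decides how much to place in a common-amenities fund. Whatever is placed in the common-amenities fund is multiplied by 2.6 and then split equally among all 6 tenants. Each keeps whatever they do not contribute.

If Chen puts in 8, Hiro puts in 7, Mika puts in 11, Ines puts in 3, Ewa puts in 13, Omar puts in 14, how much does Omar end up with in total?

Total contributed: 8 + 7 + 11 + 3 + 13 + 14 = 56.
Each receives 2.6 × 56 / 6 = 24.27 from the common-amenities fund.
Omar keeps 15 − 14 = 1, so Omar's payoff is 1 + 24.27 = 25.27.

25.27 credits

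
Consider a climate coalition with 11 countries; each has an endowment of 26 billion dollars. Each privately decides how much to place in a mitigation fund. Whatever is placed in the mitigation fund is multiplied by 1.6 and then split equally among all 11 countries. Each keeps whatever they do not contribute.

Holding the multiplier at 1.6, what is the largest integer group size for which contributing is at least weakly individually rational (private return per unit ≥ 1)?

Private return per unit is 1.6/(group size), which is ≥ 1 whenever the group size is ≤ 1.6.
The largest such integer is 1.

1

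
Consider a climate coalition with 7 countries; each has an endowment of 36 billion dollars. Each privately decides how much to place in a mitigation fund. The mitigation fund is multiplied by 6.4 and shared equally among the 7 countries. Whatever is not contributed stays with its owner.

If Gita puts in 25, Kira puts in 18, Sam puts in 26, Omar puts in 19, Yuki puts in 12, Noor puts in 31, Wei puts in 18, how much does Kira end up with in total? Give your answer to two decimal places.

Total contributed: 25 + 18 + 26 + 19 + 12 + 31 + 18 = 149.
Each receives 6.4 × 149 / 7 = 136.23 from the mitigation fund.
Kira keeps 36 − 18 = 18, so Kira's payoff is 18 + 136.23 = 154.23.

154.23 billion dollars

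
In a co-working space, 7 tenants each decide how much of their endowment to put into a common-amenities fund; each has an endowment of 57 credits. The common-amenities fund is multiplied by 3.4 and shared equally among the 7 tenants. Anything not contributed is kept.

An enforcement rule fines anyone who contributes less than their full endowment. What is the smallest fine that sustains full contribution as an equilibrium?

29.31 credits

Given the others contribute fully, the best deviation is to contribute 0 (any partial contribution still incurs the fine and gives up units whose private return 0.4857 is below 1).
Deviating from 57 to 0 saves 57 credits but forfeits the deviator's share of the drop in the common-amenities fund: 3.4/7 × 57 = 27.69.
So the deviation gain is 57 − 27.69 = 29.31, and the fine must be at least 29.31 credits to wipe it out.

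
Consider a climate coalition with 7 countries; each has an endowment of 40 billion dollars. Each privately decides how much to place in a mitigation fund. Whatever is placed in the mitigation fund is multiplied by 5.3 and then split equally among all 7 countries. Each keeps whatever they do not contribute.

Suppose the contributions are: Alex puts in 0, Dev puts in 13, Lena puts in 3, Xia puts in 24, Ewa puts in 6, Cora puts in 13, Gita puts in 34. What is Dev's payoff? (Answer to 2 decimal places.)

97.41 billion dollars

Total contributed: 0 + 13 + 3 + 24 + 6 + 13 + 34 = 93.
Each receives 5.3 × 93 / 7 = 70.41 from the mitigation fund.
Dev keeps 40 − 13 = 27, so Dev's payoff is 27 + 70.41 = 97.41.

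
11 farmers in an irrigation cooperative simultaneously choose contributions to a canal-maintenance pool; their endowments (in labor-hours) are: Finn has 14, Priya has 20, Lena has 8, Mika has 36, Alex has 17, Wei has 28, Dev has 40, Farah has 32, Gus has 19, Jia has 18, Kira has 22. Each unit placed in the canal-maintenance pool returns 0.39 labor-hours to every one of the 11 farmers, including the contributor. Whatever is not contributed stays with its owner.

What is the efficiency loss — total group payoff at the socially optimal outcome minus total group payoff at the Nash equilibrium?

835.66 labor-hours

The private return per contributed unit is 0.39 < 1 for everyone, so the Nash equilibrium is zero contribution and the group total is Σ E_j = 14 + 20 + 8 + 36 + 17 + 28 + 40 + 32 + 19 + 18 + 22 = 254.
Each contributed unit returns 4.290 to the group, so the social optimum is full contribution by everyone: group total = 4.290 × 254 = 1089.66.
Efficiency loss = (4.290 − 1) × 254 = 835.66.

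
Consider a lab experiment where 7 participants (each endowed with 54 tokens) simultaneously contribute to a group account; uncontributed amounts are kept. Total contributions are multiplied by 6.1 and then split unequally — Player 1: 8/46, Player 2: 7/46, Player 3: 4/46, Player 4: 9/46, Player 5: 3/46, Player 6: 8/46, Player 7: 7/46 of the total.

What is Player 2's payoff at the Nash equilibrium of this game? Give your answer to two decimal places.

For player j, contributing a unit is worthwhile iff 6.1 × (j's share) ≥ 1, i.e. iff j's share is at least 0.1639.
The shares above 0.1639 belong to Player 1, Player 4 and Player 6, contributing 54 each; the remaining 4 contribute 0. Total contributed: 162.
Player 2 keeps 54 and receives 6.1 × 162 × 7/46 = 150.38 from the group account, for a payoff of 204.38.

204.38 tokens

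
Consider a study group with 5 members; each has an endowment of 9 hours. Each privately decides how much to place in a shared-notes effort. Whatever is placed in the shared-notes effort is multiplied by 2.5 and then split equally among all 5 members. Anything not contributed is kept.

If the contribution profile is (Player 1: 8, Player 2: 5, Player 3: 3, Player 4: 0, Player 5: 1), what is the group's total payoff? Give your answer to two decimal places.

70.50 hours

Total contributed: 8 + 5 + 3 + 0 + 1 = 17; total kept: 5 × 9 − 17 = 28.
The shared-notes effort pays out 2.5 × 17 = 42.50 in aggregate.
Group total = 28 + 42.50 = 70.50.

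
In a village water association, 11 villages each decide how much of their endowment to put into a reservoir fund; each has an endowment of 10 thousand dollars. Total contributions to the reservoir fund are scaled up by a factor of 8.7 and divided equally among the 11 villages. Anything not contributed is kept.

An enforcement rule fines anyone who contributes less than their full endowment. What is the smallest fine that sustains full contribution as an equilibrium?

Given the others contribute fully, the best deviation is to contribute 0 (any partial contribution still incurs the fine and gives up units whose private return 0.7909 is below 1).
Deviating from 10 to 0 saves 10 thousand dollars but forfeits the deviator's share of the drop in the reservoir fund: 8.7/11 × 10 = 7.91.
So the deviation gain is 10 − 7.91 = 2.09, and the fine must be at least 2.09 thousand dollars to wipe it out.

2.09 thousand dollars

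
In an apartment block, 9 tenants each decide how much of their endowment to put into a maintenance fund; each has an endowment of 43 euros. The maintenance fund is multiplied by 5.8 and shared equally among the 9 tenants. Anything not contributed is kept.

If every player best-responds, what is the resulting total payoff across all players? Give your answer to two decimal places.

Each contributed unit returns 5.8/9 = 0.6444 to its contributor — below 1 — so contributing 0 is dominant for every player. At the Nash equilibrium everyone keeps their 43, and the group total is 9 × 43 = 387.

387.00 euros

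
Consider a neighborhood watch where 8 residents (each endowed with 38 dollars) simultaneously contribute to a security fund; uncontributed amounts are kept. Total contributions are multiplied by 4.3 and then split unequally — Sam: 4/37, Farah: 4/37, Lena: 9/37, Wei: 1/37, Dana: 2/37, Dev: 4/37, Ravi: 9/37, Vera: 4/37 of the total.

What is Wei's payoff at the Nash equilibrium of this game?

A player with share s gets back 4.3·s per unit contributed, so full contribution is dominant for anyone with s > 1/4.3 = 0.2326 and zero contribution is dominant for anyone below.
Lena and Ravi clear that bar, contributing 38 each; the remaining 6 contribute 0. Total contributed: 76.
Wei keeps 38 and receives 4.3 × 76 × 1/37 = 8.83 from the security fund, for a payoff of 46.83.

46.83 dollars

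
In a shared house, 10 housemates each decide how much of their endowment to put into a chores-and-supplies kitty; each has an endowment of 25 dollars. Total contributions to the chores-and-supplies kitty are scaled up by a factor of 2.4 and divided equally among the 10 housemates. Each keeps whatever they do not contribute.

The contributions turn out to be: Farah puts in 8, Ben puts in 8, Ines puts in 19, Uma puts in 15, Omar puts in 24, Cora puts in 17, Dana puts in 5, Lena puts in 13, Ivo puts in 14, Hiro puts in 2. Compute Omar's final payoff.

31.00 dollars

Total contributed: 8 + 8 + 19 + 15 + 24 + 17 + 5 + 13 + 14 + 2 = 125.
Each receives 2.4 × 125 / 10 = 30.00 from the chores-and-supplies kitty.
Omar keeps 25 − 24 = 1, so Omar's payoff is 1 + 30.00 = 31.00.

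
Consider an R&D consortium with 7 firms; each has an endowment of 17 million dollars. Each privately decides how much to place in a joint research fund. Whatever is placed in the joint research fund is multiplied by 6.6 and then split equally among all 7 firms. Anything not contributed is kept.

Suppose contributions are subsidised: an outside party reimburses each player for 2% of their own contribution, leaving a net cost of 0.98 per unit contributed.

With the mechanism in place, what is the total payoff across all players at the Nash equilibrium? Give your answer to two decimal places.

119.00 million dollars

Even with the mechanism, each unit contributed returns only (6.6/7) / 0.98 = 0.9621 per unit of net cost, so contributing nothing is still dominant.
Everyone keeps their endowment and the group total is 7 × 17 = 119.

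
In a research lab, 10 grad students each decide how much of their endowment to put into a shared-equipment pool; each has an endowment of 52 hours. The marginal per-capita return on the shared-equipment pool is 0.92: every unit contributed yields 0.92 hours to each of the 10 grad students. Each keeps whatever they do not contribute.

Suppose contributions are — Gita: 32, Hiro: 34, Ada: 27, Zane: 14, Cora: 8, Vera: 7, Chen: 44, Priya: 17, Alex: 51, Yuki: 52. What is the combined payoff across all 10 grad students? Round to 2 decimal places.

Total contributed: 32 + 34 + 27 + 14 + 8 + 7 + 44 + 17 + 51 + 52 = 286; total kept: 10 × 52 − 286 = 234.
The shared-equipment pool pays out 0.92 × 10 × 286 = 2631.20 in aggregate.
Group total = 234 + 2631.20 = 2865.20.

2865.20 hours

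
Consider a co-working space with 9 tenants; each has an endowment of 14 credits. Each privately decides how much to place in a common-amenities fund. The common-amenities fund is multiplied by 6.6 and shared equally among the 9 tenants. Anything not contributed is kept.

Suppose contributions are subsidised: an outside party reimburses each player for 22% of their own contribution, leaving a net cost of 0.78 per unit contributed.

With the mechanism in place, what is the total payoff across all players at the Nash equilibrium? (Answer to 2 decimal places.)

126.00 credits

Even with the mechanism, each unit contributed returns only (6.6/9) / 0.78 = 0.9402 per unit of net cost, so contributing nothing is still dominant.
Everyone keeps their endowment and the group total is 9 × 14 = 126.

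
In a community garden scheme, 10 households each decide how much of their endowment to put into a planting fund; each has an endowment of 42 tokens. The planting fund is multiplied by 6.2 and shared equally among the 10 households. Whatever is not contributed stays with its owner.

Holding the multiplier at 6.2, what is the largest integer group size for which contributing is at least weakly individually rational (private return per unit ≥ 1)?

Private return per unit is 6.2/(group size), which is ≥ 1 whenever the group size is ≤ 6.2.
The largest such integer is 6.

6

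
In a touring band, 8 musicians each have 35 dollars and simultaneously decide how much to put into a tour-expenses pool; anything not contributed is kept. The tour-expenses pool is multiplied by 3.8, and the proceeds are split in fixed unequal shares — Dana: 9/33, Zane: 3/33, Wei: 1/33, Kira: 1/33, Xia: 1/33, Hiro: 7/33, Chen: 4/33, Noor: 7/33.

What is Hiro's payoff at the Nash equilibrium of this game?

A player with share s gets back 3.8·s per unit contributed, so full contribution is dominant for anyone with s > 1/3.8 = 0.2632 and zero contribution is dominant for anyone below.
The only share above 0.2632 is Dana's 9/33, contributing 35; the remaining 7 contribute 0. Total contributed: 35.
Hiro keeps 35 and receives 3.8 × 35 × 7/33 = 28.21 from the tour-expenses pool, for a payoff of 63.21.

63.21 dollars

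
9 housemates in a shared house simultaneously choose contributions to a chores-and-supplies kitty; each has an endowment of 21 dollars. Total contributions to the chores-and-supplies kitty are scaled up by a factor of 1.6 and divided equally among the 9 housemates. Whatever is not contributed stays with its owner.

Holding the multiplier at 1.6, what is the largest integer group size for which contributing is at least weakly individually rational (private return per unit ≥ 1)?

Private return per unit is 1.6/(group size), which is ≥ 1 whenever the group size is ≤ 1.6.
The largest such integer is 1.

1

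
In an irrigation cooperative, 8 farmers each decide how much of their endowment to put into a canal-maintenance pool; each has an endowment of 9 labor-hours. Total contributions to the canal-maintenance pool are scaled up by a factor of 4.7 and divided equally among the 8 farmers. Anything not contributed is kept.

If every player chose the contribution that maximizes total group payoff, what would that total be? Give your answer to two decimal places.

338.40 labor-hours

Each contributed unit returns 4.700 to the group as a whole (0.5875 to each of 8 players), which exceeds 1, so the social optimum is full contribution: group total = 4.700 × 72 = 338.40.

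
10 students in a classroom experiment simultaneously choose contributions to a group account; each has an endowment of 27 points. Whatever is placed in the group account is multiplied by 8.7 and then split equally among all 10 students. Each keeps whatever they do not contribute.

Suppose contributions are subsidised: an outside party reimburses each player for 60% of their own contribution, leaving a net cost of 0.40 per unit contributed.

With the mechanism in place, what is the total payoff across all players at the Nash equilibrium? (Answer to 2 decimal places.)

2511.00 points

The effective private return per unit is now (8.7/10) / 0.40 = 2.1750 > 1, so every player's dominant strategy flips to full contribution.
So the Nash equilibrium is full contribution by all 10; the group earns 10 × (27 × 0.60 + 8.7 × 27) = 2511.00.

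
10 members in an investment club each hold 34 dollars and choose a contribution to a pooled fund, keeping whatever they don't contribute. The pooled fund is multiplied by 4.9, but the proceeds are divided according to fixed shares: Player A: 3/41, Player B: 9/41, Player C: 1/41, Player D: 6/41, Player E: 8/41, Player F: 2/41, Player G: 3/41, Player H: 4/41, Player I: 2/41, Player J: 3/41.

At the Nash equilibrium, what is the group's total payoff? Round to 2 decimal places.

For player j, contributing a unit is worthwhile iff 4.9 × (j's share) ≥ 1, i.e. iff j's share is at least 0.2041.
Only Player B (9/41) clears that bar, contributing 34; the remaining 9 contribute 0. Total contributed: 34.
The pooled fund pays out 4.9 × 34 = 166.60 in total (split across the unequal shares, but the aggregate is all that matters for the group sum).
The 9 free-riders keep 34 each, adding 306. Group total = 306 + 166.60 = 472.60.

472.60 dollars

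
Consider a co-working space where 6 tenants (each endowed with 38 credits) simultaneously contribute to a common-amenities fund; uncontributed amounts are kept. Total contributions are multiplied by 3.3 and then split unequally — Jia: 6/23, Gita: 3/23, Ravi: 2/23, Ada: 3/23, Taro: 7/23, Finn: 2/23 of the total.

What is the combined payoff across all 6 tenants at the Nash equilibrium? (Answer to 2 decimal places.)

Each unit j contributes comes back to j as 3.3 × (j's share), so j prefers to contribute only if that share exceeds 1/3.3 = 0.3030; otherwise keeping the unit dominates.
Taro alone (share 7/23) is above the threshold, contributing 38; the remaining 5 contribute 0. Total contributed: 38.
The common-amenities fund pays out 3.3 × 38 = 125.40 in total (split across the unequal shares, but the aggregate is all that matters for the group sum).
The 5 free-riders keep 38 each, adding 190. Group total = 190 + 125.40 = 315.40.

315.40 credits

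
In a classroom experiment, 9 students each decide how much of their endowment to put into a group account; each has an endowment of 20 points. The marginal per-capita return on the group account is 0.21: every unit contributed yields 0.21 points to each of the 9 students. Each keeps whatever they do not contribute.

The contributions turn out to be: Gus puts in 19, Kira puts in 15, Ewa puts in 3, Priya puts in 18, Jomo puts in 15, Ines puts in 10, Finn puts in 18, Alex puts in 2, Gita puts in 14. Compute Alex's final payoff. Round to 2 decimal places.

Total contributed: 19 + 15 + 3 + 18 + 15 + 10 + 18 + 2 + 14 = 114.
Each receives 0.21 × 114 = 23.94 from the group account.
Alex keeps 20 − 2 = 18, so Alex's payoff is 18 + 23.94 = 41.94.

41.94 points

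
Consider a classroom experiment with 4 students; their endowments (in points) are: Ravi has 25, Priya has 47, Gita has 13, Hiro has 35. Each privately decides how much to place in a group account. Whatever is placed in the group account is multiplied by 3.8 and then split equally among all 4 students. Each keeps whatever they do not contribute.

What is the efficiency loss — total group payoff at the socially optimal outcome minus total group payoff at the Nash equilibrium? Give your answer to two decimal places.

336.00 points

The private return per contributed unit is 3.8/4 = 0.9500 < 1 for every player regardless of endowment, so the Nash equilibrium is zero contribution and the group total is Σ E_j = 25 + 47 + 13 + 35 = 120.
Each contributed unit returns 3.800 to the group, so the social optimum is full contribution by everyone: group total = 3.800 × 120 = 456.00.
Efficiency loss = (3.800 − 1) × 120 = 336.00.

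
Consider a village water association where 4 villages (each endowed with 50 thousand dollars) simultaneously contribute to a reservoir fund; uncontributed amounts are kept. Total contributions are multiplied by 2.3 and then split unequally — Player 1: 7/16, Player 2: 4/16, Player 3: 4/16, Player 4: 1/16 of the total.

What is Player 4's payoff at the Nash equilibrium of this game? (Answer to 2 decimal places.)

Player j's private return per contributed unit is 2.3 × (j's share). Contributing is weakly dominant for j when that share is at least 1/2.3 = 0.4348, and contributing 0 is dominant otherwise.
The only share above 0.4348 is Player 1's 7/16, contributing 50; the remaining 3 contribute 0. Total contributed: 50.
Player 4 keeps 50 and receives 2.3 × 50 × 1/16 = 7.19 from the reservoir fund, for a payoff of 57.19.

57.19 thousand dollars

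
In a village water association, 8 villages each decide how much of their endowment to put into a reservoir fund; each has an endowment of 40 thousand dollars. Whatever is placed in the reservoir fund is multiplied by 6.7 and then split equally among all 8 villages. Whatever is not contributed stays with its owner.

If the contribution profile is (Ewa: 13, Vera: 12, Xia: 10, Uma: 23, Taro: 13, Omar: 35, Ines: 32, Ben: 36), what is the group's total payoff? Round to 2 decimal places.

Total contributed: 13 + 12 + 10 + 23 + 13 + 35 + 32 + 36 = 174; total kept: 8 × 40 − 174 = 146.
The reservoir fund pays out 6.7 × 174 = 1165.80 in aggregate.
Group total = 146 + 1165.80 = 1311.80.

1311.80 thousand dollars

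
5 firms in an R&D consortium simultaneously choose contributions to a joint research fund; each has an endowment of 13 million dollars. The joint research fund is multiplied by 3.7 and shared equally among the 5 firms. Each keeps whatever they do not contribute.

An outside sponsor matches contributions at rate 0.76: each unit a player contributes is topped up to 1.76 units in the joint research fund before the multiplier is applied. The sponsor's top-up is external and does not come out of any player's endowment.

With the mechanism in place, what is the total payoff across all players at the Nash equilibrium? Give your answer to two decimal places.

423.28 million dollars

With the mechanism, a contributed unit returns 3.7 × 1.76 / 5 = 1.3024 per unit of net cost to the contributor — now above 1 — so contributing fully is weakly dominant for every player.
So the Nash equilibrium is full contribution by all 5; the group earns 3.7 × 1.76 × 65 = 423.28.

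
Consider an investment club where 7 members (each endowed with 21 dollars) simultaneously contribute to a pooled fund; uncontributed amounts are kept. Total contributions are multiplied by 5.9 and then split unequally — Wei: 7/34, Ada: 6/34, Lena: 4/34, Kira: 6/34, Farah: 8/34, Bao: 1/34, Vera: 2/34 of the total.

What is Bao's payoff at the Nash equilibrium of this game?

35.58 dollars

Player j's private return per contributed unit is 5.9 × (j's share). Contributing is weakly dominant for j when that share is at least 1/5.9 = 0.1695, and contributing 0 is dominant otherwise.
Wei, Ada, Kira and Farah are above the threshold, contributing 21 each; the remaining 3 contribute 0. Total contributed: 84.
Bao keeps 21 and receives 5.9 × 84 × 1/34 = 14.58 from the pooled fund, for a payoff of 35.58.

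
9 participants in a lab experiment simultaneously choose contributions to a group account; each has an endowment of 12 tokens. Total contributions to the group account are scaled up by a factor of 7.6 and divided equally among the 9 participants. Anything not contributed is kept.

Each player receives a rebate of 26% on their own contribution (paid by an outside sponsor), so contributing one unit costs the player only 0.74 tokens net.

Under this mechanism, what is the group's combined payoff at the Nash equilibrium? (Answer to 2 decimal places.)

848.88 tokens

Under the mechanism each unit contributed yields (7.6/9) / 0.74 = 1.1411 back to its contributor per unit of net cost, which exceeds 1, making full contribution the dominant choice for everyone.
So the Nash equilibrium is full contribution by all 9; the group earns 9 × (12 × 0.26 + 7.6 × 12) = 848.88.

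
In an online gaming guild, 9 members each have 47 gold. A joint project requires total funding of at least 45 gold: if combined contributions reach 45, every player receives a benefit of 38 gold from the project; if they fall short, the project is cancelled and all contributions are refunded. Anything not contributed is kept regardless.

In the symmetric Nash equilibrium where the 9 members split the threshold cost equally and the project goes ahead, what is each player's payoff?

Equal share of the threshold: 45/9 = 5.
At this profile no one gains by cutting their contribution: any cut drops the total below 45, the project is cancelled, contributions are refunded, and the deviator ends with 47, which is less than 47 − 5 + 38 = 80. Contributing more than 5 just wastes the excess. So contributing exactly 5 is a best response.
Each player's payoff: 47 − 5 + 38 = 80.

80 gold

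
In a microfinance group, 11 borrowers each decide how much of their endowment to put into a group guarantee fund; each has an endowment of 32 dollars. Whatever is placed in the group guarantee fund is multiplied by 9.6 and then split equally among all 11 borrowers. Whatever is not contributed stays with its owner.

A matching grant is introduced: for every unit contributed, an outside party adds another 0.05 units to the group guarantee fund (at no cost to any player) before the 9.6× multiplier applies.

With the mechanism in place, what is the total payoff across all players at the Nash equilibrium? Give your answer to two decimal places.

352.00 dollars

The effective private return is 9.6 × 1.05 / 11 = 0.9164, which is still under 1, so the mechanism doesn't change anyone's dominant strategy: zero contribution.
Everyone keeps their endowment and the group total is 11 × 32 = 352.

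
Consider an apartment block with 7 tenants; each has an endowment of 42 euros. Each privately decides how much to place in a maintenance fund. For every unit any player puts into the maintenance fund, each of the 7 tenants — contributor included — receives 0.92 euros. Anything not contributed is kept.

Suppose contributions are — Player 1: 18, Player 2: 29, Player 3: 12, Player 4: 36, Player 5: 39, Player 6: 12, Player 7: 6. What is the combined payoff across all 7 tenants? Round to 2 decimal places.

1120.88 euros

Total contributed: 18 + 29 + 12 + 36 + 39 + 12 + 6 = 152; total kept: 7 × 42 − 152 = 142.
The maintenance fund pays out 0.92 × 7 × 152 = 978.88 in aggregate.
Group total = 142 + 978.88 = 1120.88.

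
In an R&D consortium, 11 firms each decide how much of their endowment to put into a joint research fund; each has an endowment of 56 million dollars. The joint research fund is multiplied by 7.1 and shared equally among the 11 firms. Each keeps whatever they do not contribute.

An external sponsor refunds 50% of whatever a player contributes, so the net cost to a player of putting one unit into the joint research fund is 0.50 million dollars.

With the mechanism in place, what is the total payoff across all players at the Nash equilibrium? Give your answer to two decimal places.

4681.60 million dollars

Under the mechanism each unit contributed yields (7.1/11) / 0.50 = 1.2909 back to its contributor per unit of net cost, which exceeds 1, making full contribution the dominant choice for everyone.
So the Nash equilibrium is full contribution by all 11; the group earns 11 × (56 × 0.50 + 7.1 × 56) = 4681.60.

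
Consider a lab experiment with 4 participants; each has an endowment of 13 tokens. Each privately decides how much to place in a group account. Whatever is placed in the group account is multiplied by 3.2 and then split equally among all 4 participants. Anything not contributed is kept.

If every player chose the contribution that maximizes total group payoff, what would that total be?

Each contributed unit returns 3.200 to the group as a whole (0.8000 to each of 4 players), which exceeds 1, so the social optimum is full contribution: group total = 3.200 × 52 = 166.40.

166.40 tokens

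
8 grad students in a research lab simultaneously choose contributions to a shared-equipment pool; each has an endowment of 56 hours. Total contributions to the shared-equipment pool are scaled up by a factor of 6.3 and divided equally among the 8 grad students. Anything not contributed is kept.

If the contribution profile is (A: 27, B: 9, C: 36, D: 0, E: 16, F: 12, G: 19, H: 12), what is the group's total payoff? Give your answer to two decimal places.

Total contributed: 27 + 9 + 36 + 0 + 16 + 12 + 19 + 12 = 131; total kept: 8 × 56 − 131 = 317.
The shared-equipment pool pays out 6.3 × 131 = 825.30 in aggregate.
Group total = 317 + 825.30 = 1142.30.

1142.30 hours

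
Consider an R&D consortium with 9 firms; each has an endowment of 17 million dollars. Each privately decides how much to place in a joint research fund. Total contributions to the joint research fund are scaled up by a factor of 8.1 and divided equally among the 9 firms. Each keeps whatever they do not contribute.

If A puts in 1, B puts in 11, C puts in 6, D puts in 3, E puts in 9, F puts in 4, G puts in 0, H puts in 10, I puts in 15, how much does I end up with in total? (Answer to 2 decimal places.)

55.10 million dollars

Total contributed: 1 + 11 + 6 + 3 + 9 + 4 + 0 + 10 + 15 = 59.
Each receives 8.1 × 59 / 9 = 53.10 from the joint research fund.
I keeps 17 − 15 = 2, so I's payoff is 2 + 53.10 = 55.10.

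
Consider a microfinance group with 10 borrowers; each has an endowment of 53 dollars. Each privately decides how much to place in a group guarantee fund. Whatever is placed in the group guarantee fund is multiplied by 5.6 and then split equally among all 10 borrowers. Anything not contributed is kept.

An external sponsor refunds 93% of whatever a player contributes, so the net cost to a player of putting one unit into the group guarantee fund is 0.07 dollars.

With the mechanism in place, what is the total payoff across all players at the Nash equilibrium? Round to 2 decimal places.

With the mechanism, a contributed unit returns (5.6/10) / 0.07 = 8.0000 per unit of net cost to the contributor — now above 1 — so contributing fully is weakly dominant for every player.
At the Nash equilibrium everyone contributes 53. Group total payoff = 10 × (53 × 0.93 + 5.6 × 53) = 3460.90.

3460.90 dollars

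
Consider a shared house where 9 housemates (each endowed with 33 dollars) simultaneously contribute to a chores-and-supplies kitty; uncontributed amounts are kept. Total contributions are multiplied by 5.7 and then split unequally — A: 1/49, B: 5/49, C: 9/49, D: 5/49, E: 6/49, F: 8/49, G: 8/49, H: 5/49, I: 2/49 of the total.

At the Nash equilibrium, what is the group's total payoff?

452.10 dollars

A player with share s gets back 5.7·s per unit contributed, so full contribution is dominant for anyone with s > 1/5.7 = 0.1754 and zero contribution is dominant for anyone below.
C alone (share 9/49) is above the threshold, contributing 33; the remaining 8 contribute 0. Total contributed: 33.
The chores-and-supplies kitty pays out 5.7 × 33 = 188.10 in total (split across the unequal shares, but the aggregate is all that matters for the group sum).
The 8 free-riders keep 33 each, adding 264. Group total = 264 + 188.10 = 452.10.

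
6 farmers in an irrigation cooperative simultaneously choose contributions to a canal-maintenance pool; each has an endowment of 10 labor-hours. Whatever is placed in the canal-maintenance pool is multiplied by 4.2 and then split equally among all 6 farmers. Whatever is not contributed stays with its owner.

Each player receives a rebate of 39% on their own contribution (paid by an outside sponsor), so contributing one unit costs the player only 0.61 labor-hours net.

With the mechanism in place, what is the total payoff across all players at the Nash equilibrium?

275.40 labor-hours

The effective private return per unit is now (4.2/6) / 0.61 = 1.1475 > 1, so every player's dominant strategy flips to full contribution.
At the Nash equilibrium everyone contributes 10. Group total payoff = 6 × (10 × 0.39 + 4.2 × 10) = 275.40.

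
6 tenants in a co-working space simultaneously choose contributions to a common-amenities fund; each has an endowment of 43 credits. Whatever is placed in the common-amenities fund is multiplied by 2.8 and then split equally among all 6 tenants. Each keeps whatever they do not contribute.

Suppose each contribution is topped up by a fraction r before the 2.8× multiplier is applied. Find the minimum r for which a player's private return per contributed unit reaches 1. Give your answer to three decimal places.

1.143

With matching at rate r, one contributed unit becomes (1 + r) in the common-amenities fund and returns 2.8 × (1 + r) / 6 to the contributor.
Setting this equal to 1: 1 + r = 6/2.8 = 2.1429.
So the minimum matching rate is r = 2.1429 − 1 = 1.143.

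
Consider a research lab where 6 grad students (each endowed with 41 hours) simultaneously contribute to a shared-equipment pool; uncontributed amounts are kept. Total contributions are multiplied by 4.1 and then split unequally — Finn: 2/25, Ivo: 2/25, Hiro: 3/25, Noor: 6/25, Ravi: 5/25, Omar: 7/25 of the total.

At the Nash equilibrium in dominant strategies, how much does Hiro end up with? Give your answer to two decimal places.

61.17 hours

A player with share s gets back 4.1·s per unit contributed, so full contribution is dominant for anyone with s > 1/4.1 = 0.2439 and zero contribution is dominant for anyone below.
The only share above 0.2439 is Omar's 7/25, contributing 41; the remaining 5 contribute 0. Total contributed: 41.
Hiro keeps 41 and receives 4.1 × 41 × 3/25 = 20.17 from the shared-equipment pool, for a payoff of 61.17.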